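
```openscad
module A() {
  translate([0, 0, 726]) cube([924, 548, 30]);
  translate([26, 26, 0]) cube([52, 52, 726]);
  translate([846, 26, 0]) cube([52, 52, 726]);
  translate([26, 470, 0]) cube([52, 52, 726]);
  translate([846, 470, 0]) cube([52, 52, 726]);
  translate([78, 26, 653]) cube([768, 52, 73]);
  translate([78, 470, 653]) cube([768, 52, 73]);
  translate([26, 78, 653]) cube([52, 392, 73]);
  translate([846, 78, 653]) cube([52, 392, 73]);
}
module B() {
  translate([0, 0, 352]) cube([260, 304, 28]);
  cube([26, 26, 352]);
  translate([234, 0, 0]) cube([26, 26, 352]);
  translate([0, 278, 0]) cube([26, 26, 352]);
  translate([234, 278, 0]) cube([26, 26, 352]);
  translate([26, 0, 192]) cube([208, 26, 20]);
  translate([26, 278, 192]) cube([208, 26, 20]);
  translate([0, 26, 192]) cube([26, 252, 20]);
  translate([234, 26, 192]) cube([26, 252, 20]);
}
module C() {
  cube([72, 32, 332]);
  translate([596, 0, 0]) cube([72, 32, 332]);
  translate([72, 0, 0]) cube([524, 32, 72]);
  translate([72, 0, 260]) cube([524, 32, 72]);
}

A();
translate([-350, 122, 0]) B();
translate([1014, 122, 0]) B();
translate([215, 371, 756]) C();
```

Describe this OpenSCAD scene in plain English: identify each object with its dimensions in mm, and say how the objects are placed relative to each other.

A is a table: top 924 mm (x) × 548 mm (y), 30 mm thick, upper face at z = 756 mm, on four 52×52 mm square legs, each inset 26 mm from the nearest pair of top edges, running from z = 0 to the bottom of the top. Four apron rails, 52 mm thick and 73 mm tall, run between adjacent legs with their top edges flush with the underside of the top and their outer faces flush with the legs' outer faces.

B is a four-legged stool. The seat is a 260×304×28 mm slab whose top surface is at z = 380 mm; four square legs, each 26×26 mm in cross-section, run from the floor (z = 0) to the underside of the seat, each flush with a corner of the seat. Four stretchers, 26 mm wide and 20 mm tall, connect adjacent legs with their undersides at z = 192 mm, each running between the inner faces of the legs it joins and aligned with the legs' outer faces on the other axis.

C is a picture frame with a 524×188 mm rectangular opening (x by z) and a uniform 72 mm border on every side. Frame depth is 32 mm along y. It is built from two vertical stiles running the full outside height and two horizontal rails spanning the gap between the stiles.

Two stools sit around the table at the −x, +x sides. The picture frame is on top of the table.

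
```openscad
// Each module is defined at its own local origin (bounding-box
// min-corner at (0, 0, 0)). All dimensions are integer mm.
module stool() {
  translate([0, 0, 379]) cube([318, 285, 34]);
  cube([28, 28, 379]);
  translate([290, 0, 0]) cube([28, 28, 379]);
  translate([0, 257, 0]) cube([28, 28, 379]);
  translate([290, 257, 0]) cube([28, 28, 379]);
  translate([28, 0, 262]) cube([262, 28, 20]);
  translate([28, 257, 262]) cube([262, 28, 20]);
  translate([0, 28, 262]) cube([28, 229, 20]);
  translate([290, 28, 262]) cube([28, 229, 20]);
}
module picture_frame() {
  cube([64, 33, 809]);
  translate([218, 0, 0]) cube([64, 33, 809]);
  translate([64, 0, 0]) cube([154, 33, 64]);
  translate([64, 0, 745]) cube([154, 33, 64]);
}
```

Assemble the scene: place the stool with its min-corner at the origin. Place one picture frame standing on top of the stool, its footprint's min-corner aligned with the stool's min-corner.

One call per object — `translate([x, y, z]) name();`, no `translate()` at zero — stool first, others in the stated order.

stool();
translate([0, 0, 413]) picture_frame();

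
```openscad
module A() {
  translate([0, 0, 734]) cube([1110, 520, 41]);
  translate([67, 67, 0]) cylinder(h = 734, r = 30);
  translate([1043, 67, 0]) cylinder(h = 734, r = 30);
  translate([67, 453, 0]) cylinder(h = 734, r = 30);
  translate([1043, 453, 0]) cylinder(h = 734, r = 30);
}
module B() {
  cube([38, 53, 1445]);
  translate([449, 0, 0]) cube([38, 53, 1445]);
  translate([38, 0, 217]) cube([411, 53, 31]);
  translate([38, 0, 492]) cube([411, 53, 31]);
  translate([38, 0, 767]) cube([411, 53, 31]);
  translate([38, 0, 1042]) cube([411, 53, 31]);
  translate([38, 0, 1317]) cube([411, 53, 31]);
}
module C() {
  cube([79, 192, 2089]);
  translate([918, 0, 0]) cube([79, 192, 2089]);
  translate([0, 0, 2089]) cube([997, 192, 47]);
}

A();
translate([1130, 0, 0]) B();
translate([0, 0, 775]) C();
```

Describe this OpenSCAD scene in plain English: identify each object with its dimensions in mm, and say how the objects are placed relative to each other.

A is a table: top 1110 mm (x) × 520 mm (y), 41 mm thick, upper face at z = 775 mm, on four round legs of 60 mm diameter, each leg's bounding box inset 37 mm from the nearest pair of top edges, running from z = 0 to the bottom of the top.

B is a straight ladder. Two 38×53 mm vertical rails, 1445 mm tall, stand 487 mm apart (outside-to-outside) with their front faces coplanar on the −y side. 5 rungs, each 53 mm deep and 31 mm tall, span between the inner faces of the rails, front faces flush with the rails. The lowest rung's underside is at z = 217 mm and rungs are spaced 275 mm apart (underside to underside).

C is a door frame. The clear opening is 839 mm wide and 2089 mm high. Two 79 mm wide jambs, 192 mm deep, stand either side of the opening from the floor to the top of the opening. A 47 mm thick head sits across the top of both jambs, spanning the full outside width of the frame.

The ladder is on the floor beside the table on its +x side. The door frame is on top of the table.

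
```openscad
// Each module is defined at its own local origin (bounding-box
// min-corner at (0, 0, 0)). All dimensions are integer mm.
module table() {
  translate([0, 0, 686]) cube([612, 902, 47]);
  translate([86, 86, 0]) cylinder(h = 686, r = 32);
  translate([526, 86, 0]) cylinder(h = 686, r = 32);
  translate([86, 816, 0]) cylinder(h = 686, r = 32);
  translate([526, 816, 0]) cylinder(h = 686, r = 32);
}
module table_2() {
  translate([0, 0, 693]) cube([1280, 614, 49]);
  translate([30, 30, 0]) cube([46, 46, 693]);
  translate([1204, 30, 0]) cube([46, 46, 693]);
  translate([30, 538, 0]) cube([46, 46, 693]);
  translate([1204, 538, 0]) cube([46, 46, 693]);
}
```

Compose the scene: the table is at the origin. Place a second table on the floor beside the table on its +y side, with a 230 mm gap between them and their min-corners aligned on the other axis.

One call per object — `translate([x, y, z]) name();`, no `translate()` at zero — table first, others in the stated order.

table();
translate([0, 1132, 0]) table_2();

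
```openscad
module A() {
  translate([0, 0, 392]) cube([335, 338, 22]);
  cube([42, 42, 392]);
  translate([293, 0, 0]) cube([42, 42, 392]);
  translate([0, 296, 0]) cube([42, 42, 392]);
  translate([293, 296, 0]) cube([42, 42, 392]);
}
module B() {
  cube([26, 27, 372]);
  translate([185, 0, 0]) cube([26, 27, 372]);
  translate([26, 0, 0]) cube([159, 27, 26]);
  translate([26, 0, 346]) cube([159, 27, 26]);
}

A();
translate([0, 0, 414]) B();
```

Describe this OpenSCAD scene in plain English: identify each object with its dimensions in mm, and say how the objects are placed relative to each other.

A is a four-legged stool. The seat is 335×338 mm, 22 mm thick, top at z = 414 mm. It stands on four square legs, each 42×42 mm in cross-section, from z = 0 to the seat underside, each flush with a corner of the seat.

B is a rectangular picture frame lying in the x–z plane (depth along y). The opening is 159 mm wide (x) by 320 mm tall (z), surrounded by a border 26 mm wide on all four sides. The frame is 27 mm deep and is made of two full-height vertical stiles with two horizontal rails fitted between them.

The picture frame is on top of the stool.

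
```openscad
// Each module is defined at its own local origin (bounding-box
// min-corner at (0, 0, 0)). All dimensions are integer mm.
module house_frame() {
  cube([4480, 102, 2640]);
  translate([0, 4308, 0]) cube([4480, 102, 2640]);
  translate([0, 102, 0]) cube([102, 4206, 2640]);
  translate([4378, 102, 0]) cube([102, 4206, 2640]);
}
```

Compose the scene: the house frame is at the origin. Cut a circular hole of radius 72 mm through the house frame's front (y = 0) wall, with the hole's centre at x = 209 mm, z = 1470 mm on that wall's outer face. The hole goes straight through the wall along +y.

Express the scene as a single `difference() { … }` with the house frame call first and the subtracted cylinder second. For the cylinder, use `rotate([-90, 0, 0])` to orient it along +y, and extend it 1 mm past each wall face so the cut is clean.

difference() {
  house_frame();
  translate([209, -1, 1470]) rotate([-90, 0, 0]) cylinder(h = 104, r = 72);
}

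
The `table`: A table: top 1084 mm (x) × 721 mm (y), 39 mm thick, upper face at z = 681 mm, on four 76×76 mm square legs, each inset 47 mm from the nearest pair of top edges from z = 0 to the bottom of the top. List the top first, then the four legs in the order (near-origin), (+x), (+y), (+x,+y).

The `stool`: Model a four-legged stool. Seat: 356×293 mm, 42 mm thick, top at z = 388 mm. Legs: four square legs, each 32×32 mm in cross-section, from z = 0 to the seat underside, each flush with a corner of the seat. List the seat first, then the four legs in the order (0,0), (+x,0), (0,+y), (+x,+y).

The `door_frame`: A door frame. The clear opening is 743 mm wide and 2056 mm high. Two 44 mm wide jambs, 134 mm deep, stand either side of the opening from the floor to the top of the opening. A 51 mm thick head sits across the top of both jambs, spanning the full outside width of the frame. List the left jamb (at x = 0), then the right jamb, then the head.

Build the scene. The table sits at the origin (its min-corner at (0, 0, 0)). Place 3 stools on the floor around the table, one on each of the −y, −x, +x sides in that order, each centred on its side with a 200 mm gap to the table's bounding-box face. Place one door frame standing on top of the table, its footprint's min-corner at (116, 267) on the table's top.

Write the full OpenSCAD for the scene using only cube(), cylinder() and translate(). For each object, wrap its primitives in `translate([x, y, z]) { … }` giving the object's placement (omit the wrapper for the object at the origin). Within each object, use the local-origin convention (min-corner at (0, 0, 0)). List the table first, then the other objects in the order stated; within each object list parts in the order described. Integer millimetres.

translate([0, 0, 642]) cube([1084, 721, 39]);
translate([47, 47, 0]) cube([76, 76, 642]);
translate([961, 47, 0]) cube([76, 76, 642]);
translate([47, 598, 0]) cube([76, 76, 642]);
translate([961, 598, 0]) cube([76, 76, 642]);
translate([364, -493, 0]) {
  translate([0, 0, 346]) cube([356, 293, 42]);
  cube([32, 32, 346]);
  translate([324, 0, 0]) cube([32, 32, 346]);
  translate([0, 261, 0]) cube([32, 32, 346]);
  translate([324, 261, 0]) cube([32, 32, 346]);
}
translate([-556, 214, 0]) {
  translate([0, 0, 346]) cube([356, 293, 42]);
  cube([32, 32, 346]);
  translate([324, 0, 0]) cube([32, 32, 346]);
  translate([0, 261, 0]) cube([32, 32, 346]);
  translate([324, 261, 0]) cube([32, 32, 346]);
}
translate([1284, 214, 0]) {
  translate([0, 0, 346]) cube([356, 293, 42]);
  cube([32, 32, 346]);
  translate([324, 0, 0]) cube([32, 32, 346]);
  translate([0, 261, 0]) cube([32, 32, 346]);
  translate([324, 261, 0]) cube([32, 32, 346]);
}
translate([116, 267, 681]) {
  cube([44, 134, 2056]);
  translate([787, 0, 0]) cube([44, 134, 2056]);
  translate([0, 0, 2056]) cube([831, 134, 51]);
}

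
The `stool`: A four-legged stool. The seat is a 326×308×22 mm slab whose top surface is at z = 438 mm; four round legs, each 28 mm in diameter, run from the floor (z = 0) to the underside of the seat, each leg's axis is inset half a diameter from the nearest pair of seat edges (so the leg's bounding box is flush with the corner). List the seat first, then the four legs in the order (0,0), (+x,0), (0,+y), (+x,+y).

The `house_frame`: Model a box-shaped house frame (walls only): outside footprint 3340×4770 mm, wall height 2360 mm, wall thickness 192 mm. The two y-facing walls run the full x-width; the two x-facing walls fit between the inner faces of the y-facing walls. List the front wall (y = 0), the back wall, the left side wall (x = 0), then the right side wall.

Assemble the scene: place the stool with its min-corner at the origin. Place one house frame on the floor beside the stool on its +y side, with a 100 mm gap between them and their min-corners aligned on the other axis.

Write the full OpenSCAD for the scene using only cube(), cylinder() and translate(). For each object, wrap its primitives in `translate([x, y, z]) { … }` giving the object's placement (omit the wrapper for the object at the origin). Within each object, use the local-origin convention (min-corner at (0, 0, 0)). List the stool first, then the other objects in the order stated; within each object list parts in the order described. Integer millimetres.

translate([0, 0, 416]) cube([326, 308, 22]);
translate([14, 14, 0]) cylinder(h = 416, r = 14);
translate([312, 14, 0]) cylinder(h = 416, r = 14);
translate([14, 294, 0]) cylinder(h = 416, r = 14);
translate([312, 294, 0]) cylinder(h = 416, r = 14);
translate([0, 408, 0]) {
  cube([3340, 192, 2360]);
  translate([0, 4578, 0]) cube([3340, 192, 2360]);
  translate([0, 192, 0]) cube([192, 4386, 2360]);
  translate([3148, 192, 0]) cube([192, 4386, 2360]);
}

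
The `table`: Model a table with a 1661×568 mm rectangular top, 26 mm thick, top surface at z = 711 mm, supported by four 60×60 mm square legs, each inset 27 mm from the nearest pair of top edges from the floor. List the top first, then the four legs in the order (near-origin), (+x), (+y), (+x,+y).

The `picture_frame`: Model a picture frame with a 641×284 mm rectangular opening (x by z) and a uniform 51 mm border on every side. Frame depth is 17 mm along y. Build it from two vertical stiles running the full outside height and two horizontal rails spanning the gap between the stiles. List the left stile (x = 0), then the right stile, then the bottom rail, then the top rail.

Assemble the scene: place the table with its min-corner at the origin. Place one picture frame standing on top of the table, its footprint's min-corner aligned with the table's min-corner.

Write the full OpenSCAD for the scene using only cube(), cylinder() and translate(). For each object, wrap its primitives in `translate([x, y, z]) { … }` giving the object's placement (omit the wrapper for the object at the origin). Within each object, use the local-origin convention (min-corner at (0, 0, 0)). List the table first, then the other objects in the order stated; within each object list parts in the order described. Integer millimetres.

translate([0, 0, 685]) cube([1661, 568, 26]);
translate([27, 27, 0]) cube([60, 60, 685]);
translate([1574, 27, 0]) cube([60, 60, 685]);
translate([27, 481, 0]) cube([60, 60, 685]);
translate([1574, 481, 0]) cube([60, 60, 685]);
translate([0, 0, 711]) {
  cube([51, 17, 386]);
  translate([692, 0, 0]) cube([51, 17, 386]);
  translate([51, 0, 0]) cube([641, 17, 51]);
  translate([51, 0, 335]) cube([641, 17, 51]);
}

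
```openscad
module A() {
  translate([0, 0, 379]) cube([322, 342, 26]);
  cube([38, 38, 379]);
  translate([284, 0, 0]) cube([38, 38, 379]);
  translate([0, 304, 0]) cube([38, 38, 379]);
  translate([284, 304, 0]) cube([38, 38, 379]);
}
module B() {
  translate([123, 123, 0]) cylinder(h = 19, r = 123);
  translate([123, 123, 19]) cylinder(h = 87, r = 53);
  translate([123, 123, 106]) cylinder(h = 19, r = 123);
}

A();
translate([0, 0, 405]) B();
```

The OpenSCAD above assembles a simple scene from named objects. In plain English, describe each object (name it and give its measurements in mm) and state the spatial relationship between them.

A is a four-legged stool. The seat is a 322×342×26 mm slab whose top surface is at z = 405 mm; four square legs, each 38×38 mm in cross-section, run from the floor (z = 0) to the underside of the seat, each flush with a corner of the seat.

B is a spool: two coaxial disc flanges of radius 123 mm and thickness 19 mm, joined by a core cylinder of radius 53 mm and height 87 mm. The lower flange rests on z = 0 and the three cylinders share a vertical axis.

The spool is on top of the stool.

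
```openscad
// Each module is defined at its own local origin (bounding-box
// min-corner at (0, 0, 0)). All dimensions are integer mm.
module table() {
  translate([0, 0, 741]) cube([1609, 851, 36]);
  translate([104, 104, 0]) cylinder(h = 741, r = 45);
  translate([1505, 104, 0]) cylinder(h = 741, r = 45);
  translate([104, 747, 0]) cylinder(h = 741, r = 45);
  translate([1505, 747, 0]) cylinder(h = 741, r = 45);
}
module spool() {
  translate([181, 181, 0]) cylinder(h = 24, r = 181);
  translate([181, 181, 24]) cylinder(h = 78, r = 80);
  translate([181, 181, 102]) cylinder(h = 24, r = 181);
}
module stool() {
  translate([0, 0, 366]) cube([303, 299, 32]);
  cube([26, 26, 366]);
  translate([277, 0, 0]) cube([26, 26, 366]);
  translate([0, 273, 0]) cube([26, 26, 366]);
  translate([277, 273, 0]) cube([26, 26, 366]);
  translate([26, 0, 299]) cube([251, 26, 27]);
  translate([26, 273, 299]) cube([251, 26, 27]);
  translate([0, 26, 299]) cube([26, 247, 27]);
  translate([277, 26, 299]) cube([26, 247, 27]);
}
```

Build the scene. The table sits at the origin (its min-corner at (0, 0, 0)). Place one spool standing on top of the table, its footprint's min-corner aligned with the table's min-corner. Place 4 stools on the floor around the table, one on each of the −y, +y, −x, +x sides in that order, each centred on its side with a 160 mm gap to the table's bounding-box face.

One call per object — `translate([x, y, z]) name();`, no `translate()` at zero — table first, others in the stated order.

table();
translate([0, 0, 777]) spool();
translate([653, -459, 0]) stool();
translate([653, 1011, 0]) stool();
translate([-463, 276, 0]) stool();
translate([1769, 276, 0]) stool();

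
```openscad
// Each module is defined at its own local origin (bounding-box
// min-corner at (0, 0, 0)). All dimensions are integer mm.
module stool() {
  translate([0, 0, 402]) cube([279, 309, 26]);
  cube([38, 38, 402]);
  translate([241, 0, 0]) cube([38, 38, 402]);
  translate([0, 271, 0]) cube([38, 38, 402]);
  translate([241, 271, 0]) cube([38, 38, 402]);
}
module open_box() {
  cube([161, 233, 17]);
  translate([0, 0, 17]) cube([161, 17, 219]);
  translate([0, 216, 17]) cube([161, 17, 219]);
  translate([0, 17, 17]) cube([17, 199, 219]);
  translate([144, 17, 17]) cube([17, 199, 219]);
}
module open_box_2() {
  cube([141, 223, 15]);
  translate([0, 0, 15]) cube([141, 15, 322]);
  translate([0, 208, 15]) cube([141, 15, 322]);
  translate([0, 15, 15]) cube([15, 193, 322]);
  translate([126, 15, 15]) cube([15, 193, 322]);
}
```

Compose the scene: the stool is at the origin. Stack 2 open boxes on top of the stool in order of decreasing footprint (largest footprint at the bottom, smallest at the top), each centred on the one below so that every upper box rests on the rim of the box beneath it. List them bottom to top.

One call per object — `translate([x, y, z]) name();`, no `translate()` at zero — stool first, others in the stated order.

stool();
translate([59, 38, 428]) open_box();
translate([69, 43, 664]) open_box_2();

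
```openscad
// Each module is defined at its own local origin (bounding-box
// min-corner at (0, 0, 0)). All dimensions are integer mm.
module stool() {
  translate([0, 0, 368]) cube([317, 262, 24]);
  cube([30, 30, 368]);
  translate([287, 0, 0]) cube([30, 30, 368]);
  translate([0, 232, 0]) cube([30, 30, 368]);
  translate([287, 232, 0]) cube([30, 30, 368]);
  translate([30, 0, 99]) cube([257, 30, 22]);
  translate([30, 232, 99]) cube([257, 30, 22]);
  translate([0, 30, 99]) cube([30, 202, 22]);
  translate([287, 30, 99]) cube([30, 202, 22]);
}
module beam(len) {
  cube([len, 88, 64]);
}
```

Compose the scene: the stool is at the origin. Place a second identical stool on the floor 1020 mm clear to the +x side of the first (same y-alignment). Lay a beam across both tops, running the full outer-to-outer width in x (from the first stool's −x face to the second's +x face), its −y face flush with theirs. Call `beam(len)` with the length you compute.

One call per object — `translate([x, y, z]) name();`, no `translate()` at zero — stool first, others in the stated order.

stool();
translate([1337, 0, 0]) stool();
translate([0, 0, 392]) beam(1654);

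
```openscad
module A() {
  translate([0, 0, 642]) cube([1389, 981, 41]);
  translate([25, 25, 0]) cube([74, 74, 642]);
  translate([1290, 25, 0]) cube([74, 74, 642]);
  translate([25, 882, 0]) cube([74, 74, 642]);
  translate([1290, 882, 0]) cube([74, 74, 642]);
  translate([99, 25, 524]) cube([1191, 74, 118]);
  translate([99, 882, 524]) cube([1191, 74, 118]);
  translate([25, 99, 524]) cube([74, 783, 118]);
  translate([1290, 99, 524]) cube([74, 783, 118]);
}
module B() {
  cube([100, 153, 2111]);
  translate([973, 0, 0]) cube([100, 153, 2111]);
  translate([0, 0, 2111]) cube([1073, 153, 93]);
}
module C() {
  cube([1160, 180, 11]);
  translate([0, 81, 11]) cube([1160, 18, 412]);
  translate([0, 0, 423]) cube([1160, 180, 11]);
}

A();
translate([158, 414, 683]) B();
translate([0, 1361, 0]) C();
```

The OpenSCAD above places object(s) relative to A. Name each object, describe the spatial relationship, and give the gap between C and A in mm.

A is a table. B is a door frame. C is an I-beam. The door frame is on top of the table, centred. The I-beam is on the floor beside the table on its +y side. The gap between the I-beam and the table is 380 mm.

The I-beam's nearest face is 380 mm from the table's +y face.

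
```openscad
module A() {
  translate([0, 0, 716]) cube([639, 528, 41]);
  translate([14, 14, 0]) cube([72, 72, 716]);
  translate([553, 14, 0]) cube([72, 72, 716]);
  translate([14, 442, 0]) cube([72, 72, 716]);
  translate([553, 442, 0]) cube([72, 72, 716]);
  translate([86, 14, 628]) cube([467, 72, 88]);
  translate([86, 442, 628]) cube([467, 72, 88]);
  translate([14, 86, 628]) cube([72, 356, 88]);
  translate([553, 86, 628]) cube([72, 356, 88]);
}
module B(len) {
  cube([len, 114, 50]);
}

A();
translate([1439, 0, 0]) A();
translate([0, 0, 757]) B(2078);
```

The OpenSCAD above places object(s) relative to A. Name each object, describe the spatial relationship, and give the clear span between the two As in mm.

A is a table. B is a beam. A beam spans the tops of two tables. The clear span between the two tables is 800 mm.

Second table starts at x = 1439; first ends at x = 639; clear span = 1439 − 639 = 800 mm.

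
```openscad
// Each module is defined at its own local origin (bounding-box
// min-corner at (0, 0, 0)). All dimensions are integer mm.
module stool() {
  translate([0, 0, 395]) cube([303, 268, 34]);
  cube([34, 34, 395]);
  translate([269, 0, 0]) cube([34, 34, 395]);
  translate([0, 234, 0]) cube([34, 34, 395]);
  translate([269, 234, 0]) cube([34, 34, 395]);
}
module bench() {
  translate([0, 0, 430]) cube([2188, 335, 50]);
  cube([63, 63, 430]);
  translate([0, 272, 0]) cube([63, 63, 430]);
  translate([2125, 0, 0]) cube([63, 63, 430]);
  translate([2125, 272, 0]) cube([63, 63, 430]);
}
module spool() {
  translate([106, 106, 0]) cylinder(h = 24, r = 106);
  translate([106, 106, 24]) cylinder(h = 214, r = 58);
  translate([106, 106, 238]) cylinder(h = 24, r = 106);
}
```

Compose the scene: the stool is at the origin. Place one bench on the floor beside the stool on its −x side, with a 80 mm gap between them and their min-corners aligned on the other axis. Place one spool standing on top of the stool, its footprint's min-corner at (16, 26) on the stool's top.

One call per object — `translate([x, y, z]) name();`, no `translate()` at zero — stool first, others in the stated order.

stool();
translate([-2268, 0, 0]) bench();
translate([16, 26, 429]) spool();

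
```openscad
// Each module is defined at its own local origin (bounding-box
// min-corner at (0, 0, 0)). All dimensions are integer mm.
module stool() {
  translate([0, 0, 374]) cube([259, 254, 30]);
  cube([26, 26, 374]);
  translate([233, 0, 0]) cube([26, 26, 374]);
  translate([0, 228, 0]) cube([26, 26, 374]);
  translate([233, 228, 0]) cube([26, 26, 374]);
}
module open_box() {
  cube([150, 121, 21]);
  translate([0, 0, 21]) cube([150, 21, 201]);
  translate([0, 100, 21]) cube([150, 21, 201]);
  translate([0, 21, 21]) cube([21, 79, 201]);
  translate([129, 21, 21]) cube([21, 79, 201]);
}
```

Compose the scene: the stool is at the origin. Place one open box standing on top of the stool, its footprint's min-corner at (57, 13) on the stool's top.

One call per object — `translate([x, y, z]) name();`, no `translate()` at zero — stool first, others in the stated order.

stool();
translate([57, 13, 404]) open_box();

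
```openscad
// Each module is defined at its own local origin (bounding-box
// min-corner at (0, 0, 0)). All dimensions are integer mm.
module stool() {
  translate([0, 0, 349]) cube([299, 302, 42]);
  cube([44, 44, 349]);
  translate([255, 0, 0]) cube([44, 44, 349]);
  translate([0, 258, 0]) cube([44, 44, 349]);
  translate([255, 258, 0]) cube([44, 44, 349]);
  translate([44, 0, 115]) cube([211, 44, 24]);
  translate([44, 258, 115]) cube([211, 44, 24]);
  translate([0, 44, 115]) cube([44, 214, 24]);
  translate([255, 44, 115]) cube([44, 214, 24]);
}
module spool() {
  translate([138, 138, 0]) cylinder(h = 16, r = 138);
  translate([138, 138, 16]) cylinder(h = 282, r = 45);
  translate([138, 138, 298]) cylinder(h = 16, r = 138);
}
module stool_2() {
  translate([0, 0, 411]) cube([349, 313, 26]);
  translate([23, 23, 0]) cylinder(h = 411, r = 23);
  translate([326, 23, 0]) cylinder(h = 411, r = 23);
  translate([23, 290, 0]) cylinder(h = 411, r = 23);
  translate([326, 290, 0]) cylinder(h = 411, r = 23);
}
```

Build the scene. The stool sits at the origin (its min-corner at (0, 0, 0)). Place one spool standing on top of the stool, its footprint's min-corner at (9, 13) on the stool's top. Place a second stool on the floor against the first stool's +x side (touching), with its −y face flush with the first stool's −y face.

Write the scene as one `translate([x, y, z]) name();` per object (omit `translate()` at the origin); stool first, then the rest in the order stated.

stool();
translate([9, 13, 391]) spool();
translate([299, 0, 0]) stool_2();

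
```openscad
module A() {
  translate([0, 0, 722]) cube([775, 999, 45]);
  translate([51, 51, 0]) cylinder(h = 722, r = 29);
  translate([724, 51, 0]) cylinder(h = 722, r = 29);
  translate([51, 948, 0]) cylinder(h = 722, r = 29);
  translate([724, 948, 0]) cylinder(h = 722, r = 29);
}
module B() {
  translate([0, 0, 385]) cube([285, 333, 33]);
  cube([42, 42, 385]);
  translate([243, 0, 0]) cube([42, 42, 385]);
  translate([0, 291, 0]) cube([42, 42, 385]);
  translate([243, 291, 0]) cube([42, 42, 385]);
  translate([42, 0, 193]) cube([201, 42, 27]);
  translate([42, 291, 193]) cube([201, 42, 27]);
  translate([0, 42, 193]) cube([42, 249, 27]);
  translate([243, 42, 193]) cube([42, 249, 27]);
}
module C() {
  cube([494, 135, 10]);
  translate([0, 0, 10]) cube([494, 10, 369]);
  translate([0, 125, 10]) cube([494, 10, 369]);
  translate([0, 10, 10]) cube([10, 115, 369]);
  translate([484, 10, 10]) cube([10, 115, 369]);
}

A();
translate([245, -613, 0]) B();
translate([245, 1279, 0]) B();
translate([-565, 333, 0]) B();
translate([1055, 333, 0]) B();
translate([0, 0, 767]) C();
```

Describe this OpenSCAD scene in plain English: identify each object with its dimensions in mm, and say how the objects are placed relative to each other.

A is a rectangular dining table. The top is 775×999×45 mm with its upper surface at z = 767 mm. It stands on four round legs of 58 mm diameter, each leg's bounding box inset 22 mm from the nearest pair of top edges, running from the floor to the underside of the top.

B is a simple wooden stool: a rectangular seat 285 mm (x) by 333 mm (y), 33 mm thick, top face at z = 418 mm, on four square legs, each 42×42 mm in cross-section. The legs rest on z = 0, each flush with a corner of the seat. Four stretchers, 42 mm wide and 27 mm tall, connect adjacent legs with their undersides at z = 193 mm, each running between the inner faces of the legs it joins and aligned with the legs' outer faces on the other axis.

C is an open storage box with external size 494×135×379 mm and wall thickness 10 mm (the base is also 10 mm thick). The base covers the whole footprint; the four walls stand on the base, with the y-facing walls full-width and the x-facing walls fitting between their inner faces.

Four stools sit around the table at the −y, +y, −x, +x sides. The open box is on top of the table.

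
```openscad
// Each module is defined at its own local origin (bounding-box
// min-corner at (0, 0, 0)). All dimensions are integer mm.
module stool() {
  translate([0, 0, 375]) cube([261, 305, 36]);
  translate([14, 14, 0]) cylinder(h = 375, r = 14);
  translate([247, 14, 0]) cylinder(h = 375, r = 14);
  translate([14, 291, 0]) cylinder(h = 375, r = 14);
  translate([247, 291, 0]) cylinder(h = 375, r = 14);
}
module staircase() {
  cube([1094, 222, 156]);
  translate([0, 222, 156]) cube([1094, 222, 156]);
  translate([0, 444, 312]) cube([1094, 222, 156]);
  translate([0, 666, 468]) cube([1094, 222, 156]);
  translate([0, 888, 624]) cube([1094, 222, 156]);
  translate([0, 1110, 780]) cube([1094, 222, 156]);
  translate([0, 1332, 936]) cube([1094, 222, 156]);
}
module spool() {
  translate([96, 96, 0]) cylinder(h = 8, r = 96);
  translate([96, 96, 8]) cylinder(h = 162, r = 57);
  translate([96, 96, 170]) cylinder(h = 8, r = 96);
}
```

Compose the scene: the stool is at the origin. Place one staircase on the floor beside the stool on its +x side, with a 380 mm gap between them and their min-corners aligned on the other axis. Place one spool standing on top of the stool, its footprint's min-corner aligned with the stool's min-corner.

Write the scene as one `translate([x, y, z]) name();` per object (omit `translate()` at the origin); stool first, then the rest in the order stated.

stool();
translate([641, 0, 0]) staircase();
translate([0, 0, 411]) spool();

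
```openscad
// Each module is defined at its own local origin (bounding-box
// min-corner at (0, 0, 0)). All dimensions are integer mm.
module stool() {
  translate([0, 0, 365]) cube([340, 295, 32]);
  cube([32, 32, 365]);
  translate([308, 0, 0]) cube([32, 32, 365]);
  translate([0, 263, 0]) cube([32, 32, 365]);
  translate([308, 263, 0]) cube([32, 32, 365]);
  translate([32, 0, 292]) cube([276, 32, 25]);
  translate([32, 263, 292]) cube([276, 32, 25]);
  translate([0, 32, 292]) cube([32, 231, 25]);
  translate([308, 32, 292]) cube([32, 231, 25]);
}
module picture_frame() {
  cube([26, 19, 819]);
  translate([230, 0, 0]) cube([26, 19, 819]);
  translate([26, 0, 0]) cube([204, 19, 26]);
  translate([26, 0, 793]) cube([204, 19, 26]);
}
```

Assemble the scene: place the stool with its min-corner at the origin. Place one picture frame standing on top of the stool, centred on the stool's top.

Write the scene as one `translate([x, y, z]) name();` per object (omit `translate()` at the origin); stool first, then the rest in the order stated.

stool();
translate([42, 138, 397]) picture_frame();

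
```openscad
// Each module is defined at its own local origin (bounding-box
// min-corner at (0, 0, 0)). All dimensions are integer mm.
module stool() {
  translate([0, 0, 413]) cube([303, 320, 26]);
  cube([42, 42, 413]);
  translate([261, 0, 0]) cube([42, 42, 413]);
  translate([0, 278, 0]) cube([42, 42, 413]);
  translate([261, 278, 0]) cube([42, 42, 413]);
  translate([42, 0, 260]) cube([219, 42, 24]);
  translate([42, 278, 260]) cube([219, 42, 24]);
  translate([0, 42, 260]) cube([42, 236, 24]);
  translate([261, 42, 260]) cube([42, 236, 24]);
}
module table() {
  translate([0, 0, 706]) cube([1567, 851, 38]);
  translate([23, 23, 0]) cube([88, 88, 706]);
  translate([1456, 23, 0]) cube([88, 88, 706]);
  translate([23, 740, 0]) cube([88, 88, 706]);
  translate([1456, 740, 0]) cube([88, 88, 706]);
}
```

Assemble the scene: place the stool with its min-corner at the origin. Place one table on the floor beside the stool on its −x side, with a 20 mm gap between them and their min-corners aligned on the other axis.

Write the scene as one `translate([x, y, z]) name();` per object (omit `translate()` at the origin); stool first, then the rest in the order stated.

stool();
translate([-1587, 0, 0]) table();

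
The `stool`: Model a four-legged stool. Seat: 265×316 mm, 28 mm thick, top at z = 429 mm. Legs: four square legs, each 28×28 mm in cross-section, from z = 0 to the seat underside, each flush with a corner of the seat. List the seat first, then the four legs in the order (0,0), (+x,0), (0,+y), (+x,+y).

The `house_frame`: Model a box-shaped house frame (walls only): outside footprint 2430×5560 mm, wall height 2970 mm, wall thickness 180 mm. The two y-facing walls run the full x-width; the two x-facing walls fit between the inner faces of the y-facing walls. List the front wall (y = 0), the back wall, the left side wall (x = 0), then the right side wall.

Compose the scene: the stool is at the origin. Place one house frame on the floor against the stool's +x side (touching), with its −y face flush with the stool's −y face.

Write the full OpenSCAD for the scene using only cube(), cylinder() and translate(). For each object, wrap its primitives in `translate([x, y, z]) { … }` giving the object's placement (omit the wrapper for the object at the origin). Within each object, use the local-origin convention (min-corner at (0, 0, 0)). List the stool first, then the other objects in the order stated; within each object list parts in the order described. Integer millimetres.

translate([0, 0, 401]) cube([265, 316, 28]);
cube([28, 28, 401]);
translate([237, 0, 0]) cube([28, 28, 401]);
translate([0, 288, 0]) cube([28, 28, 401]);
translate([237, 288, 0]) cube([28, 28, 401]);
translate([265, 0, 0]) {
  cube([2430, 180, 2970]);
  translate([0, 5380, 0]) cube([2430, 180, 2970]);
  translate([0, 180, 0]) cube([180, 5200, 2970]);
  translate([2250, 180, 0]) cube([180, 5200, 2970]);
}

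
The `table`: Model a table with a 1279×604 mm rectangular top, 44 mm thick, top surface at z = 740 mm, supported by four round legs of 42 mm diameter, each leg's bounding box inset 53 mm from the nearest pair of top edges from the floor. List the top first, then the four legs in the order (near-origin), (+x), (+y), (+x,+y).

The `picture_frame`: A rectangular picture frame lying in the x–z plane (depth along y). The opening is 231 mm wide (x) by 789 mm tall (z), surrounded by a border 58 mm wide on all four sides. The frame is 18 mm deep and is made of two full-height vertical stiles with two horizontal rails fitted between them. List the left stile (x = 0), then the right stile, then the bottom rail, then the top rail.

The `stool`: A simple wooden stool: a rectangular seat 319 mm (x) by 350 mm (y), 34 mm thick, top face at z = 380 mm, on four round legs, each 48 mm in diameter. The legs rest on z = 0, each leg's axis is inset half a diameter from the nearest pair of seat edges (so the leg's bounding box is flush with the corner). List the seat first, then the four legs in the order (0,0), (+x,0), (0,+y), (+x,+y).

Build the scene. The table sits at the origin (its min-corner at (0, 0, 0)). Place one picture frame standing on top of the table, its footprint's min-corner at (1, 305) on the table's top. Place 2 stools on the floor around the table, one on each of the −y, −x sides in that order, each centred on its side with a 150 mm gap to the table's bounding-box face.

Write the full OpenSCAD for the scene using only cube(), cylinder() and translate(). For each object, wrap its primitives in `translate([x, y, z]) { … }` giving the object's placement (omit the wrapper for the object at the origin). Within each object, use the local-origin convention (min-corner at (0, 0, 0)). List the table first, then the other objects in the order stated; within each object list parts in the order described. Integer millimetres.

translate([0, 0, 696]) cube([1279, 604, 44]);
translate([74, 74, 0]) cylinder(h = 696, r = 21);
translate([1205, 74, 0]) cylinder(h = 696, r = 21);
translate([74, 530, 0]) cylinder(h = 696, r = 21);
translate([1205, 530, 0]) cylinder(h = 696, r = 21);
translate([1, 305, 740]) {
  cube([58, 18, 905]);
  translate([289, 0, 0]) cube([58, 18, 905]);
  translate([58, 0, 0]) cube([231, 18, 58]);
  translate([58, 0, 847]) cube([231, 18, 58]);
}
translate([480, -500, 0]) {
  translate([0, 0, 346]) cube([319, 350, 34]);
  translate([24, 24, 0]) cylinder(h = 346, r = 24);
  translate([295, 24, 0]) cylinder(h = 346, r = 24);
  translate([24, 326, 0]) cylinder(h = 346, r = 24);
  translate([295, 326, 0]) cylinder(h = 346, r = 24);
}
translate([-469, 127, 0]) {
  translate([0, 0, 346]) cube([319, 350, 34]);
  translate([24, 24, 0]) cylinder(h = 346, r = 24);
  translate([295, 24, 0]) cylinder(h = 346, r = 24);
  translate([24, 326, 0]) cylinder(h = 346, r = 24);
  translate([295, 326, 0]) cylinder(h = 346, r = 24);
}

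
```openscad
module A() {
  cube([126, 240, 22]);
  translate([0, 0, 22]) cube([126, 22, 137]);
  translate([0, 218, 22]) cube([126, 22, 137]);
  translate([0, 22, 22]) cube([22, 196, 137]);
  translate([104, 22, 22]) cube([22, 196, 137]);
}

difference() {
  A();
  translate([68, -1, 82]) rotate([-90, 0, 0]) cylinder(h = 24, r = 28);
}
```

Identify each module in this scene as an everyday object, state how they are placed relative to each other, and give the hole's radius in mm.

A is an open box. The open box has a circular hole through its front wall. The hole's radius is 28 mm.

The subtracted cylinder has r = 28 mm.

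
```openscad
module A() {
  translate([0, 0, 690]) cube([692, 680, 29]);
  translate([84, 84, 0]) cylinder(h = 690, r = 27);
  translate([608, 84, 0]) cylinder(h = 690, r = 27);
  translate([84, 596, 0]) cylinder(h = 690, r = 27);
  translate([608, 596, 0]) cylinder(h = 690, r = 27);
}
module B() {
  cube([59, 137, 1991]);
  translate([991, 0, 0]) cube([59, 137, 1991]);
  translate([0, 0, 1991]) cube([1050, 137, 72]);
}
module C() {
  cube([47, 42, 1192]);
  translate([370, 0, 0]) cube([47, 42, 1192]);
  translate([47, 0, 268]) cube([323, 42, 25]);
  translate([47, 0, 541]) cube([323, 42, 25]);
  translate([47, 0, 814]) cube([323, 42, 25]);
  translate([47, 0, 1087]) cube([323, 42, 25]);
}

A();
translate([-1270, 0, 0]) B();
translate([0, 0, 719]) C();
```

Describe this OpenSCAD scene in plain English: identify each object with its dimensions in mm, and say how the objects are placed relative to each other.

A is a table: top 692 mm (x) × 680 mm (y), 29 mm thick, upper face at z = 719 mm, on four round legs of 54 mm diameter, each leg's bounding box inset 57 mm from the nearest pair of top edges, running from z = 0 to the bottom of the top.

B is a rectangular door frame: two vertical jambs of 59×137 mm section, 1991 mm tall, with a clear opening 932 mm wide between their inner faces. A header 72 mm tall and 137 mm deep lies on top of the jambs and spans the full outside width.

C is a straight ladder. Two 47×42 mm vertical rails, 1192 mm tall, stand 417 mm apart (outside-to-outside) with their front faces coplanar on the −y side. 4 rungs, each 42 mm deep and 25 mm tall, span between the inner faces of the rails, front faces flush with the rails. The lowest rung's underside is at z = 268 mm and rungs are spaced 273 mm apart (underside to underside).

The door frame is on the floor beside the table on its −x side. The ladder is on top of the table.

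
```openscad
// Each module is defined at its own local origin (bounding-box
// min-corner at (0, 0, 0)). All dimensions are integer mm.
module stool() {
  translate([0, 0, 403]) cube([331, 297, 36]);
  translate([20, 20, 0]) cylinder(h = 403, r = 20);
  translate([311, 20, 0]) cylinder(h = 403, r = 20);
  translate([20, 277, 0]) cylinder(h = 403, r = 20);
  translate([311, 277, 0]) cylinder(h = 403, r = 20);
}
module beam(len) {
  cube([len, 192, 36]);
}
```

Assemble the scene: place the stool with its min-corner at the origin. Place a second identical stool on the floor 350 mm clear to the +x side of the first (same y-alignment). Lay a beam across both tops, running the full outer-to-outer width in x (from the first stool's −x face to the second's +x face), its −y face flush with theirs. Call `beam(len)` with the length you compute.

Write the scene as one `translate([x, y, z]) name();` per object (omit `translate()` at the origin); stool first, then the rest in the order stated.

stool();
translate([681, 0, 0]) stool();
translate([0, 0, 439]) beam(1012);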